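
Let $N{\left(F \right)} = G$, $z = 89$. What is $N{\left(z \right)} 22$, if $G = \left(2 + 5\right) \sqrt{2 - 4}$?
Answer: $154 i \sqrt{2} \approx 217.79 i$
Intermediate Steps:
$G = 7 i \sqrt{2}$ ($G = 7 \sqrt{-2} = 7 i \sqrt{2} \approx 9.8995 i$)
$N{\left(F \right)} = 7 i \sqrt{2}$
$N{\left(z \right)} 22 = 7 i \sqrt{2} \cdot 22 = 154 i \sqrt{2}$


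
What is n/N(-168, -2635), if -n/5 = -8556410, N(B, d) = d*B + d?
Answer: 8556410/88009 ≈ 97.222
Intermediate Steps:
N(B, d) = d + B*d (N(B, d) = B*d + d = d + B*d)
n = 42782050 (n = -5*(-8556410) = 42782050)
n/N(-168, -2635) = 42782050/((-2635*(1 - 168))) = 42782050/((-2635*(-167))) = 42782050/440045 = 42782050*(1/440045) = 8556410/88009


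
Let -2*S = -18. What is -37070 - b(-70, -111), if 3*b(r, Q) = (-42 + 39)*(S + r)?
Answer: -37131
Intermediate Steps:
S = 9 (S = -1/2*(-18) = 9)
b(r, Q) = -9 - r (b(r, Q) = ((-42 + 39)*(9 + r))/3 = (-3*(9 + r))/3 = (-27 - 3*r)/3 = -9 - r)
-37070 - b(-70, -111) = -37070 - (-9 - 1*(-70)) = -37070 - (-9 + 70) = -37070 - 1*61 = -37070 - 61 = -37131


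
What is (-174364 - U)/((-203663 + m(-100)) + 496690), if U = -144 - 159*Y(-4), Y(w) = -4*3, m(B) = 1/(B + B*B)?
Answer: -1743667200/2900967301 ≈ -0.60106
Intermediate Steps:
m(B) = 1/(B + B**2)
Y(w) = -12
U = 1764 (U = -144 - 159*(-12) = -144 + 1908 = 1764)
(-174364 - U)/((-203663 + m(-100)) + 496690) = (-174364 - 1*1764)/((-203663 + 1/((-100)*(1 - 100))) + 496690) = (-174364 - 1764)/((-203663 - 1/100/(-99)) + 496690) = -176128/((-203663 - 1/100*(-1/99)) + 496690) = -176128/((-203663 + 1/9900) + 496690) = -176128/(-2016263699/9900 + 496690) = -176128/2900967301/9900 = -176128*9900/2900967301 = -1743667200/2900967301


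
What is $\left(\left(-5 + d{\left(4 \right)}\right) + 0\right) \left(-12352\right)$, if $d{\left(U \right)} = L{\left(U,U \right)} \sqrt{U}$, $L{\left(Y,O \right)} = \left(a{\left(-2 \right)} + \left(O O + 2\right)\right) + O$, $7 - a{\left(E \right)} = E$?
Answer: $-704064$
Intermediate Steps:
$a{\left(E \right)} = 7 - E$
$L{\left(Y,O \right)} = 11 + O + O^{2}$ ($L{\left(Y,O \right)} = \left(\left(7 - -2\right) + \left(O O + 2\right)\right) + O = \left(\left(7 + 2\right) + \left(O^{2} + 2\right)\right) + O = \left(9 + \left(2 + O^{2}\right)\right) + O = \left(11 + O^{2}\right) + O = 11 + O + O^{2}$)
$d{\left(U \right)} = \sqrt{U} \left(11 + U + U^{2}\right)$ ($d{\left(U \right)} = \left(11 + U + U^{2}\right) \sqrt{U} = \sqrt{U} \left(11 + U + U^{2}\right)$)
$\left(\left(-5 + d{\left(4 \right)}\right) + 0\right) \left(-12352\right) = \left(\left(-5 + \sqrt{4} \left(11 + 4 + 4^{2}\right)\right) + 0\right) \left(-12352\right) = \left(\left(-5 + 2 \left(11 + 4 + 16\right)\right) + 0\right) \left(-12352\right) = \left(\left(-5 + 2 \cdot 31\right) + 0\right) \left(-12352\right) = \left(\left(-5 + 62\right) + 0\right) \left(-12352\right) = \left(57 + 0\right) \left(-12352\right) = 57 \left(-12352\right) = -704064$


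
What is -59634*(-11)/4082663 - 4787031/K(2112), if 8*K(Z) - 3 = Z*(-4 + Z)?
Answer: -2691758132614/318884558941 ≈ -8.4412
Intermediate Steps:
K(Z) = 3/8 + Z*(-4 + Z)/8 (K(Z) = 3/8 + (Z*(-4 + Z))/8 = 3/8 + Z*(-4 + Z)/8)
-59634*(-11)/4082663 - 4787031/K(2112) = -59634*(-11)/4082663 - 4787031/(3/8 - ½*2112 + (⅛)*2112²) = 655974*(1/4082663) - 4787031/(3/8 - 1056 + (⅛)*4460544) = 655974/4082663 - 4787031/(3/8 - 1056 + 557568) = 655974/4082663 - 4787031/4452099/8 = 655974/4082663 - 4787031*8/4452099 = 655974/4082663 - 671864/78107 = -2691758132614/318884558941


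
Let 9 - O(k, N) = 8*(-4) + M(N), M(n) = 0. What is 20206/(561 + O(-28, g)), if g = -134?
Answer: 10103/301 ≈ 33.565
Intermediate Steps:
O(k, N) = 41 (O(k, N) = 9 - (8*(-4) + 0) = 9 - (-32 + 0) = 9 - 1*(-32) = 9 + 32 = 41)
20206/(561 + O(-28, g)) = 20206/(561 + 41) = 20206/602 = 20206*(1/602) = 10103/301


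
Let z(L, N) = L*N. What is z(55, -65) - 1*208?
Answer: -3783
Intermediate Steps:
z(55, -65) - 1*208 = 55*(-65) - 1*208 = -3575 - 208 = -3783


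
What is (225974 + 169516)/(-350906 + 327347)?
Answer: -131830/7853 ≈ -16.787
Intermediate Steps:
(225974 + 169516)/(-350906 + 327347) = 395490/(-23559) = 395490*(-1/23559) = -131830/7853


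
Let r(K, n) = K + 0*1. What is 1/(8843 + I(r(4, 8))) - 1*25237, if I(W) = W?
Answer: -223271738/8847 ≈ -25237.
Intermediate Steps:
r(K, n) = K (r(K, n) = K + 0 = K)
1/(8843 + I(r(4, 8))) - 1*25237 = 1/(8843 + 4) - 1*25237 = 1/8847 - 25237 = -223271738/8847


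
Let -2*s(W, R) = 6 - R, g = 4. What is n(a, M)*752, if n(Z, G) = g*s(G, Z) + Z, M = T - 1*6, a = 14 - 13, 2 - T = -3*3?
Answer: -6768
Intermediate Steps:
T = 11 (T = 2 - (-3)*3 = 2 - 1*(-9) = 2 + 9 = 11)
s(W, R) = -3 + R/2 (s(W, R) = -(6 - R)/2 = -3 + R/2)
a = 1
M = 5 (M = 11 - 1*6 = 11 - 6 = 5)
n(Z, G) = -12 + 3*Z (n(Z, G) = 4*(-3 + Z/2) + Z = (-12 + 2*Z) + Z = -12 + 3*Z)
n(a, M)*752 = (-12 + 3*1)*752 = (-12 + 3)*752 = -9*752 = -6768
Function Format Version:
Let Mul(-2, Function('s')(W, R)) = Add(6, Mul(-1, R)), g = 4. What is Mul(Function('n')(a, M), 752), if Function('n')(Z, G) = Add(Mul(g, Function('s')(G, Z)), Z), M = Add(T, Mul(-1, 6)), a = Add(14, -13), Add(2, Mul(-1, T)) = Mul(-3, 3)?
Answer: -6768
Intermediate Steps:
T = 11 (T = Add(2, Mul(-1, Mul(-3, 3))) = Add(2, Mul(-1, -9)) = Add(2, 9) = 11)
Function('s')(W, R) = Add(-3, Mul(Rational(1, 2), R)) (Function('s')(W, R) = Mul(Rational(-1, 2), Add(6, Mul(-1, R))) = Add(-3, Mul(Rational(1, 2), R)))
a = 1
M = 5 (M = Add(11, Mul(-1, 6)) = Add(11, -6) = 5)
Function('n')(Z, G) = Add(-12, Mul(3, Z)) (Function('n')(Z, G) = Add(Mul(4, Add(-3, Mul(Rational(1, 2), Z))), Z) = Add(Add(-12, Mul(2, Z)), Z) = Add(-12, Mul(3, Z)))
Mul(Function('n')(a, M), 752) = Mul(Add(-12, Mul(3, 1)), 752) = Mul(Add(-12, 3), 752) = Mul(-9, 752) = -6768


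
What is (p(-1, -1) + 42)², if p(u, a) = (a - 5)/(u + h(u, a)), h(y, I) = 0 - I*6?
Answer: 41616/25 ≈ 1664.6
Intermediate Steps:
h(y, I) = -6*I (h(y, I) = 0 - 6*I = -6*I)
p(u, a) = (-5 + a)/(u - 6*a) (p(u, a) = (a - 5)/(u - 6*a) = (-5 + a)/(u - 6*a))
(p(-1, -1) + 42)² = ((5 - 1*(-1))/(-1*(-1) + 6*(-1)) + 42)² = ((5 + 1)/(1 - 6) + 42)² = (6/(-5) + 42)² = (-⅕*6 + 42)² = (-6/5 + 42)² = (204/5)² = 41616/25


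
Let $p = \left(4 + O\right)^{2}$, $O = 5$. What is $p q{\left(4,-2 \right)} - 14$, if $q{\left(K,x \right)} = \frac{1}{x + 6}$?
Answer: $\frac{25}{4} \approx 6.25$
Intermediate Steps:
$q{\left(K,x \right)} = \frac{1}{6 + x}$
$p = 81$ ($p = \left(4 + 5\right)^{2} = 9^{2} = 81$)
$p q{\left(4,-2 \right)} - 14 = \frac{81}{6 - 2} - 14 = \frac{81}{4} - 14 = \frac{25}{4}$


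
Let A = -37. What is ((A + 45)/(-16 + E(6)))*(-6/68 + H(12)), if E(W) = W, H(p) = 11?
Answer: -742/85 ≈ -8.7294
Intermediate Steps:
((A + 45)/(-16 + E(6)))*(-6/68 + H(12)) = ((-37 + 45)/(-16 + 6))*(-6/68 + 11) = (8/(-10))*(-6*1/68 + 11) = (8*(-1/10))*(-3/34 + 11) = -4/5*371/34 = -742/85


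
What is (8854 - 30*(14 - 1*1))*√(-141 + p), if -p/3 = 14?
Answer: 8464*I*√183 ≈ 1.145e+5*I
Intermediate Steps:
p = -42 (p = -3*14 = -42)
(8854 - 30*(14 - 1*1))*√(-141 + p) = (8854 - 30*(14 - 1*1))*√(-141 - 42) = (8854 - 30*(14 - 1))*√(-183) = (8854 - 30*13)*(I*√183) = (8854 - 1*390)*(I*√183) = (8854 - 390)*(I*√183) = 8464*(I*√183) = 8464*I*√183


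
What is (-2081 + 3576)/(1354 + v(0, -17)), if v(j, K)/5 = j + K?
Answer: 1495/1269 ≈ 1.1781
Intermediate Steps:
v(j, K) = 5*K + 5*j (v(j, K) = 5*(j + K) = 5*(K + j) = 5*K + 5*j)
(-2081 + 3576)/(1354 + v(0, -17)) = (-2081 + 3576)/(1354 + (5*(-17) + 5*0)) = 1495/(1354 + (-85 + 0)) = 1495/(1354 - 85) = 1495/1269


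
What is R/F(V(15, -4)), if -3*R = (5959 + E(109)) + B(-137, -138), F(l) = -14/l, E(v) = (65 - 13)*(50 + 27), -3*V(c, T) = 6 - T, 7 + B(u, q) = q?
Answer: -49090/63 ≈ -779.21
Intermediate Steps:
B(u, q) = -7 + q
V(c, T) = -2 + T/3 (V(c, T) = -(6 - T)/3 = -2 + T/3)
E(v) = 4004 (E(v) = 52*77 = 4004)
R = -9818/3 (R = -((5959 + 4004) + (-7 - 138))/3 = -(9963 - 145)/3 = -⅓*9818 = -9818/3 ≈ -3272.7)
R/F(V(15, -4)) = -9818/(3*((-14/(-2 + (⅓)*(-4))))) = -9818/(3*((-14/(-2 - 4/3)))) = -9818/(3*((-14/(-10/3)))) = -9818/(3*((-14*(-3/10)))) = -9818/(3*21/5) = -9818/3*5/21 = -49090/63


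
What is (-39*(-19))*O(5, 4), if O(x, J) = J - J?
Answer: 0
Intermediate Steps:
O(x, J) = 0
(-39*(-19))*O(5, 4) = -39*(-19)*0 = 741*0 = 0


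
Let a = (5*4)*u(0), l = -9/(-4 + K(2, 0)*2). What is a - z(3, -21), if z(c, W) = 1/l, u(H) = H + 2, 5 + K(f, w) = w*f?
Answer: 346/9 ≈ 38.444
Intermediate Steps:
K(f, w) = -5 + f*w (K(f, w) = -5 + w*f = -5 + f*w)
l = 9/14 (l = -9/(-4 + (-5 + 2*0)*2) = -9/(-4 + (-5 + 0)*2) = -9/(-4 - 5*2) = -9/(-4 - 10) = -9/(-14) = -9*(-1/14) = 9/14 ≈ 0.64286)
u(H) = 2 + H
z(c, W) = 14/9 (z(c, W) = 1/(9/14) = 14/9)
a = 40 (a = (5*4)*(2 + 0) = 20*2 = 40)
a - z(3, -21) = 40 - 1*14/9 = 40 - 14/9 = 346/9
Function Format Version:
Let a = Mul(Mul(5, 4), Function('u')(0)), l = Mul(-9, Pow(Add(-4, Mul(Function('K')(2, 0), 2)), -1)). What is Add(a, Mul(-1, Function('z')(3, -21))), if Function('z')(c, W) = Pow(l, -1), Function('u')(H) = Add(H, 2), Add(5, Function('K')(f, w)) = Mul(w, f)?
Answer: Rational(346, 9) ≈ 38.444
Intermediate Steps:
Function('K')(f, w) = Add(-5, Mul(f, w)) (Function('K')(f, w) = Add(-5, Mul(w, f)) = Add(-5, Mul(f, w)))
l = Rational(9, 14) (l = Mul(-9, Pow(Add(-4, Mul(Add(-5, Mul(2, 0)), 2)), -1)) = Mul(-9, Pow(Add(-4, Mul(Add(-5, 0), 2)), -1)) = Mul(-9, Pow(Add(-4, Mul(-5, 2)), -1)) = Mul(-9, Pow(Add(-4, -10), -1)) = Mul(-9, Pow(-14, -1)) = Mul(-9, Rational(-1, 14)) = Rational(9, 14) ≈ 0.64286)
Function('u')(H) = Add(2, H)
Function('z')(c, W) = Rational(14, 9) (Function('z')(c, W) = Pow(Rational(9, 14), -1) = Rational(14, 9))
a = 40 (a = Mul(Mul(5, 4), Add(2, 0)) = Mul(20, 2) = 40)
Add(a, Mul(-1, Function('z')(3, -21))) = Add(40, Mul(-1, Rational(14, 9))) = Add(40, Rational(-14, 9)) = Rational(346, 9)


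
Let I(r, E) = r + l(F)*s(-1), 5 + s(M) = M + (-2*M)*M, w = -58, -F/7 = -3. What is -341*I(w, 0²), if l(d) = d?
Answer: 77066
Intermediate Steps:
F = 21 (F = -7*(-3) = 21)
s(M) = -5 + M - 2*M² (s(M) = -5 + (M + (-2*M)*M) = -5 + (M - 2*M²) = -5 + M - 2*M²)
I(r, E) = -168 + r (I(r, E) = r + 21*(-5 - 1 - 2*(-1)²) = r + 21*(-5 - 1 - 2*1) = r + 21*(-5 - 1 - 2) = r + 21*(-8) = r - 168 = -168 + r)
-341*I(w, 0²) = -341*(-168 - 58) = -341*(-226) = 77066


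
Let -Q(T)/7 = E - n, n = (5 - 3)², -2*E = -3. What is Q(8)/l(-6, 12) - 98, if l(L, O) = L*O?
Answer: -14147/144 ≈ -98.243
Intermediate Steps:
E = 3/2 (E = -½*(-3) = 3/2 ≈ 1.5000)
n = 4 (n = 2² = 4)
Q(T) = 35/2 (Q(T) = -7*(3/2 - 1*4) = -7*(3/2 - 4) = -7*(-5/2) = 35/2)
Q(8)/l(-6, 12) - 98 = (35/2)/(-6*12) - 98 = (35/2)/(-72) - 98 = -1/72*35/2 - 98 = -35/144 - 98 = -14147/144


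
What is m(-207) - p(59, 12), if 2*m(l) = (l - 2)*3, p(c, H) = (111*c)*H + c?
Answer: -157921/2 ≈ -78961.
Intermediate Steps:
p(c, H) = c + 111*H*c (p(c, H) = 111*H*c + c = c + 111*H*c)
m(l) = -3 + 3*l/2 (m(l) = ((l - 2)*3)/2 = ((-2 + l)*3)/2 = (-6 + 3*l)/2 = -3 + 3*l/2)
m(-207) - p(59, 12) = (-3 + (3/2)*(-207)) - 59*(1 + 111*12) = (-3 - 621/2) - 59*(1 + 1332) = -627/2 - 59*1333 = -627/2 - 1*78647 = -627/2 - 78647 = -157921/2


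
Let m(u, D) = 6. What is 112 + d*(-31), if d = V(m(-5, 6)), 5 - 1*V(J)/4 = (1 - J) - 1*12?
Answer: -2616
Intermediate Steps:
V(J) = 64 + 4*J (V(J) = 20 - 4*((1 - J) - 1*12) = 20 - 4*((1 - J) - 12) = 20 - 4*(-11 - J) = 20 + (44 + 4*J) = 64 + 4*J)
d = 88 (d = 64 + 4*6 = 64 + 24 = 88)
112 + d*(-31) = 112 + 88*(-31) = 112 - 2728 = -2616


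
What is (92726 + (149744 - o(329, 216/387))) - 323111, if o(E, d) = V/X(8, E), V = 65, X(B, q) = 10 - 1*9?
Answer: -80706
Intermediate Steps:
X(B, q) = 1 (X(B, q) = 10 - 9 = 1)
o(E, d) = 65 (o(E, d) = 65/1 = 65*1 = 65)
(92726 + (149744 - o(329, 216/387))) - 323111 = (92726 + (149744 - 1*65)) - 323111 = (92726 + (149744 - 65)) - 323111 = (92726 + 149679) - 323111 = 242405 - 323111 = -80706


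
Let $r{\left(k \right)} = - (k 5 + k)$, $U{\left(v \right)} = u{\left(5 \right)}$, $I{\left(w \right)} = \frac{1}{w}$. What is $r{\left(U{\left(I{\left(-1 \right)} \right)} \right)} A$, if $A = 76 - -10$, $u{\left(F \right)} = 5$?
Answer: $-2580$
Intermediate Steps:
$U{\left(v \right)} = 5$
$r{\left(k \right)} = - 6 k$ ($r{\left(k \right)} = - (5 k + k) = - 6 k$)
$A = 86$ ($A = 76 + 10 = 86$)
$r{\left(U{\left(I{\left(-1 \right)} \right)} \right)} A = \left(-6\right) 5 \cdot 86 = \left(-30\right) 86 = -2580$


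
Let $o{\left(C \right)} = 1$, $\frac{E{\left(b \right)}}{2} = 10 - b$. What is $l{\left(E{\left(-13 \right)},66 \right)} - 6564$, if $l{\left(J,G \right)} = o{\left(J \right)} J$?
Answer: $-6518$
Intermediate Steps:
$E{\left(b \right)} = 20 - 2 b$ ($E{\left(b \right)} = 2 \left(10 - b\right) = 20 - 2 b$)
$l{\left(J,G \right)} = J$ ($l{\left(J,G \right)} = 1 J = J$)
$l{\left(E{\left(-13 \right)},66 \right)} - 6564 = \left(20 - -26\right) - 6564 = \left(20 + 26\right) - 6564 = 46 - 6564 = -6518$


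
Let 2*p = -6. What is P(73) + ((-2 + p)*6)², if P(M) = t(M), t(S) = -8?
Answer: 892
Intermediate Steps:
p = -3 (p = (½)*(-6) = -3)
P(M) = -8
P(73) + ((-2 + p)*6)² = -8 + ((-2 - 3)*6)² = -8 + (-5*6)² = -8 + (-30)² = -8 + 900 = 892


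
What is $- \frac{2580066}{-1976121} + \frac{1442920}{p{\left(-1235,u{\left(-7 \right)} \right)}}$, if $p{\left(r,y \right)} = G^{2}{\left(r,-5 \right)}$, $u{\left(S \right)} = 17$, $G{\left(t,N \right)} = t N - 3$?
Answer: $\frac{1404657575137}{1045521268162} \approx 1.3435$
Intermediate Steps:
$G{\left(t,N \right)} = -3 + N t$ ($G{\left(t,N \right)} = N t - 3 = -3 + N t$)
$p{\left(r,y \right)} = \left(-3 - 5 r\right)^{2}$
$- \frac{2580066}{-1976121} + \frac{1442920}{p{\left(-1235,u{\left(-7 \right)} \right)}} = - \frac{2580066}{-1976121} + \frac{1442920}{\left(3 + 5 \left(-1235\right)\right)^{2}} = \left(-2580066\right) \left(- \frac{1}{1976121}\right) + \frac{1442920}{\left(3 - 6175\right)^{2}} = \frac{286674}{219569} + \frac{1442920}{\left(-6172\right)^{2}} = \frac{286674}{219569} + \frac{1442920}{38093584} = \frac{286674}{219569} + 1442920 \cdot \frac{1}{38093584} = \frac{286674}{219569} + \frac{180365}{4761698} = \frac{1404657575137}{1045521268162}$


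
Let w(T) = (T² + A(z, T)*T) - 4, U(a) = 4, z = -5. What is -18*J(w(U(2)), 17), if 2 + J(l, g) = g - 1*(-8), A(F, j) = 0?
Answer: -414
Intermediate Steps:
w(T) = -4 + T² (w(T) = (T² + 0*T) - 4 = (T² + 0) - 4 = T² - 4 = -4 + T²)
J(l, g) = 6 + g (J(l, g) = -2 + (g - 1*(-8)) = -2 + (g + 8) = -2 + (8 + g) = 6 + g)
-18*J(w(U(2)), 17) = -18*(6 + 17) = -18*23 = -414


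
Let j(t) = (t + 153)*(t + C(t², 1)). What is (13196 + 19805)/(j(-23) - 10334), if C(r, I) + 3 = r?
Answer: 33001/55056 ≈ 0.59941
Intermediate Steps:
C(r, I) = -3 + r
j(t) = (153 + t)*(-3 + t + t²) (j(t) = (t + 153)*(t + (-3 + t²)) = (153 + t)*(-3 + t + t²))
(13196 + 19805)/(j(-23) - 10334) = (13196 + 19805)/((-459 + (-23)³ + 150*(-23) + 154*(-23)²) - 10334) = 33001/((-459 - 12167 - 3450 + 154*529) - 10334) = 33001/((-459 - 12167 - 3450 + 81466) - 10334) = 33001/(65390 - 10334) = 33001/55056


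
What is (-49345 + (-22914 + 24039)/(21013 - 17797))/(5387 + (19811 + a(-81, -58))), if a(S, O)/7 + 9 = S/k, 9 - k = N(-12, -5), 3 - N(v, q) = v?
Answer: -52897465/27046024 ≈ -1.9558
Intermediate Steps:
N(v, q) = 3 - v
k = -6 (k = 9 - (3 - 1*(-12)) = 9 - (3 + 12) = 9 - 1*15 = 9 - 15 = -6)
a(S, O) = -63 - 7*S/6 (a(S, O) = -63 + 7*(S/(-6)) = -63 + 7*(S*(-⅙)) = -63 + 7*(-S/6) = -63 - 7*S/6)
(-49345 + (-22914 + 24039)/(21013 - 17797))/(5387 + (19811 + a(-81, -58))) = (-49345 + (-22914 + 24039)/(21013 - 17797))/(5387 + (19811 + (-63 - 7/6*(-81)))) = (-49345 + 1125/3216)/(5387 + (19811 + (-63 + 189/2))) = (-49345 + 1125*(1/3216))/(5387 + (19811 + 63/2)) = (-49345 + 375/1072)/(5387 + 39685/2) = -52897465/(1072*50459/2) = -52897465/1072*2/50459 = -52897465/27046024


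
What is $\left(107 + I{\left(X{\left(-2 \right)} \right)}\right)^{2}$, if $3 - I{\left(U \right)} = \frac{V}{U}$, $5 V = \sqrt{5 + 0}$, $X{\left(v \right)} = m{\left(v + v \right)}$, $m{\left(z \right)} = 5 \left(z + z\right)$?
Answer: $\frac{\left(22000 + \sqrt{5}\right)^{2}}{40000} \approx 12102.0$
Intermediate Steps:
$m{\left(z \right)} = 10 z$ ($m{\left(z \right)} = 5 \cdot 2 z = 10 z$)
$X{\left(v \right)} = 20 v$ ($X{\left(v \right)} = 10 \left(v + v\right) = 10 \cdot 2 v = 20 v$)
$V = \frac{\sqrt{5}}{5}$ ($V = \frac{\sqrt{5 + 0}}{5} = \frac{\sqrt{5}}{5} \approx 0.44721$)
$I{\left(U \right)} = 3 - \frac{\sqrt{5}}{5 U}$ ($I{\left(U \right)} = 3 - \frac{\frac{1}{5} \sqrt{5}}{U} = 3 - \frac{\sqrt{5}}{5 U}$)
$\left(107 + I{\left(X{\left(-2 \right)} \right)}\right)^{2} = \left(107 + \left(3 - \frac{\sqrt{5}}{5 \cdot 20 \left(-2\right)}\right)\right)^{2} = \left(107 + \left(3 - \frac{\sqrt{5}}{5 \left(-40\right)}\right)\right)^{2} = \left(107 + \left(3 - \frac{1}{5} \sqrt{5} \left(- \frac{1}{40}\right)\right)\right)^{2} = \left(107 + \left(3 + \frac{\sqrt{5}}{200}\right)\right)^{2} = \left(110 + \frac{\sqrt{5}}{200}\right)^{2}$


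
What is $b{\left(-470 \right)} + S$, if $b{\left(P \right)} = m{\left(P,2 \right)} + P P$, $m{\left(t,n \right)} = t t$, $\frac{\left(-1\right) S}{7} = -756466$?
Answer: $5737062$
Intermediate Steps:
$S = 5295262$ ($S = \left(-7\right) \left(-756466\right) = 5295262$)
$m{\left(t,n \right)} = t^{2}$
$b{\left(P \right)} = 2 P^{2}$ ($b{\left(P \right)} = P^{2} + P P = P^{2} + P^{2} = 2 P^{2}$)
$b{\left(-470 \right)} + S = 2 \left(-470\right)^{2} + 5295262 = 2 \cdot 220900 + 5295262 = 441800 + 5295262 = 5737062$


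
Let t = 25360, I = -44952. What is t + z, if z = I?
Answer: -19592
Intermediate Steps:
z = -44952
t + z = 25360 - 44952 = -19592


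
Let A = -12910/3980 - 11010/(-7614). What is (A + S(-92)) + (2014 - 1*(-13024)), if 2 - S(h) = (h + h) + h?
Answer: 7734621643/505062 ≈ 15314.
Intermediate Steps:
A = -907949/505062 (A = -12910*1/3980 - 11010*(-1/7614) = -1291/398 + 1835/1269 = -907949/505062 ≈ -1.7977)
S(h) = 2 - 3*h (S(h) = 2 - ((h + h) + h) = 2 - (2*h + h) = 2 - 3*h)
(A + S(-92)) + (2014 - 1*(-13024)) = (-907949/505062 + (2 - 3*(-92))) + (2014 - 1*(-13024)) = (-907949/505062 + (2 + 276)) + (2014 + 13024) = (-907949/505062 + 278) + 15038 = 139499287/505062 + 15038 = 7734621643/505062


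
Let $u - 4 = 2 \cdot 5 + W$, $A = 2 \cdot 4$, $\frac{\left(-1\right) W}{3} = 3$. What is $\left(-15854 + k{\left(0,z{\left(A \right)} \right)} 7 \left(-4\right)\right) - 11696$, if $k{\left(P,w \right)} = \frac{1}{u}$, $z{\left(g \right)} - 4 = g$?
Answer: $- \frac{137778}{5} \approx -27556.0$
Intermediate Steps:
$W = -9$ ($W = \left(-3\right) 3 = -9$)
$A = 8$
$z{\left(g \right)} = 4 + g$
$u = 5$ ($u = 4 + \left(2 \cdot 5 - 9\right) = 4 + \left(10 - 9\right) = 4 + 1 = 5$)
$k{\left(P,w \right)} = \frac{1}{5}$
$\left(-15854 + k{\left(0,z{\left(A \right)} \right)} 7 \left(-4\right)\right) - 11696 = \left(-15854 + \frac{1}{5} \cdot 7 \left(-4\right)\right) - 11696 = \left(-15854 + \frac{7}{5} \left(-4\right)\right) - 11696 = \left(-15854 - \frac{28}{5}\right) - 11696 = - \frac{79298}{5} - 11696 = - \frac{137778}{5}$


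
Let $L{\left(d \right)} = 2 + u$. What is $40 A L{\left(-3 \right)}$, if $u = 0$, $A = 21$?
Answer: $1680$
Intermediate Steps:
$L{\left(d \right)} = 2$ ($L{\left(d \right)} = 2 + 0 = 2$)
$40 A L{\left(-3 \right)} = 40 \cdot 21 \cdot 2 = 840 \cdot 2 = 1680$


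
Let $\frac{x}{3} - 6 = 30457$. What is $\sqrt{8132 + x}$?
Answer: $\sqrt{99521} \approx 315.47$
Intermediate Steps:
$x = 91389$ ($x = 18 + 3 \cdot 30457 = 18 + 91371 = 91389$)
$\sqrt{8132 + x} = \sqrt{8132 + 91389} = \sqrt{99521}$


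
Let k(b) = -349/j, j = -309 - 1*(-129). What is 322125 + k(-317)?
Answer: 57982849/180 ≈ 3.2213e+5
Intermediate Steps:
j = -180 (j = -309 + 129 = -180)
k(b) = 349/180 (k(b) = -349/(-180) = -349*(-1/180) = 349/180)
322125 + k(-317) = 322125 + 349/180 = 57982849/180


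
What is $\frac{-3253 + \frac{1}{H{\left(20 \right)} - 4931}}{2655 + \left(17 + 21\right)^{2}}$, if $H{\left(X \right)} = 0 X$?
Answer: $- \frac{16040544}{20212169} \approx -0.79361$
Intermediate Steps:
$H{\left(X \right)} = 0$
$\frac{-3253 + \frac{1}{H{\left(20 \right)} - 4931}}{2655 + \left(17 + 21\right)^{2}} = \frac{-3253 + \frac{1}{0 - 4931}}{2655 + \left(17 + 21\right)^{2}} = \frac{-3253 + \frac{1}{-4931}}{2655 + 38^{2}} = \frac{-3253 - \frac{1}{4931}}{2655 + 1444} = - \frac{16040544}{4931 \cdot 4099} = \left(- \frac{16040544}{4931}\right) \frac{1}{4099} = - \frac{16040544}{20212169}$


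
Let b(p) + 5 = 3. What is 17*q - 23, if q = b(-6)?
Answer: -57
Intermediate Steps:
b(p) = -2 (b(p) = -5 + 3 = -2)
q = -2
17*q - 23 = 17*(-2) - 23 = -34 - 23 = -57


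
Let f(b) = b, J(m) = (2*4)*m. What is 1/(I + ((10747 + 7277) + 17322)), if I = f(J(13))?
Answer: 1/35450 ≈ 2.8209e-5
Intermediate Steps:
J(m) = 8*m
I = 104 (I = 8*13 = 104)
1/(I + ((10747 + 7277) + 17322)) = 1/(104 + ((10747 + 7277) + 17322)) = 1/(104 + (18024 + 17322)) = 1/(104 + 35346) = 1/35450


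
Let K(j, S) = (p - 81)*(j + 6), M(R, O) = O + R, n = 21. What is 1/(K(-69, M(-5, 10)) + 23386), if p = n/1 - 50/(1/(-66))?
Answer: -1/180734 ≈ -5.5330e-6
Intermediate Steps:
p = 3321 (p = 21/1 - 50/(1/(-66)) = 21*1 - 50/(-1/66) = 21 - 50*(-66) = 21 + 3300 = 3321)
K(j, S) = 19440 + 3240*j (K(j, S) = (3321 - 81)*(j + 6) = 3240*(6 + j) = 19440 + 3240*j)
1/(K(-69, M(-5, 10)) + 23386) = 1/((19440 + 3240*(-69)) + 23386) = 1/((19440 - 223560) + 23386) = 1/(-204120 + 23386) = 1/(-180734) = -1/180734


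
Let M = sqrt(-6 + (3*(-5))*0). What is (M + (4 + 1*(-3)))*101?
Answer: 101 + 101*I*sqrt(6) ≈ 101.0 + 247.4*I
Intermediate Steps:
M = I*sqrt(6) (M = sqrt(-6 - 15*0) = sqrt(-6 + 0) = sqrt(-6) = I*sqrt(6) ≈ 2.4495*I)
(M + (4 + 1*(-3)))*101 = (I*sqrt(6) + (4 + 1*(-3)))*101 = (I*sqrt(6) + (4 - 3))*101 = (I*sqrt(6) + 1)*101 = (1 + I*sqrt(6))*101 = 101 + 101*I*sqrt(6)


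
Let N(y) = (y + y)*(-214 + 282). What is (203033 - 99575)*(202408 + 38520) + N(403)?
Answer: 24925983832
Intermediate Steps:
N(y) = 136*y (N(y) = (2*y)*68 = 136*y)
(203033 - 99575)*(202408 + 38520) + N(403) = (203033 - 99575)*(202408 + 38520) + 136*403 = 103458*240928 + 54808 = 24925929024 + 54808 = 24925983832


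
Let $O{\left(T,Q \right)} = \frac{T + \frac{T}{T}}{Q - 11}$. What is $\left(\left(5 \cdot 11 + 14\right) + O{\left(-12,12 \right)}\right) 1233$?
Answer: $71514$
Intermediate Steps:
$O{\left(T,Q \right)} = \frac{1 + T}{-11 + Q}$ ($O{\left(T,Q \right)} = \frac{T + 1}{-11 + Q} = \frac{1 + T}{-11 + Q}$)
$\left(\left(5 \cdot 11 + 14\right) + O{\left(-12,12 \right)}\right) 1233 = \left(\left(5 \cdot 11 + 14\right) + \frac{1 - 12}{-11 + 12}\right) 1233 = \left(\left(55 + 14\right) + 1^{-1} \left(-11\right)\right) 1233 = \left(69 + 1 \left(-11\right)\right) 1233 = \left(69 - 11\right) 1233 = 58 \cdot 1233 = 71514$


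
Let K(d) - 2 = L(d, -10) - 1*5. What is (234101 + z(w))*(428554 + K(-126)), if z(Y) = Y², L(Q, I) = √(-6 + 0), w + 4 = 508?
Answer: 209183028467 + 488117*I*√6 ≈ 2.0918e+11 + 1.1956e+6*I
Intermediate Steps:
w = 504 (w = -4 + 508 = 504)
L(Q, I) = I*√6 (L(Q, I) = √(-6) = I*√6)
K(d) = -3 + I*√6 (K(d) = 2 + (I*√6 - 1*5) = 2 + (I*√6 - 5) = 2 + (-5 + I*√6) = -3 + I*√6)
(234101 + z(w))*(428554 + K(-126)) = (234101 + 504²)*(428554 + (-3 + I*√6)) = (234101 + 254016)*(428551 + I*√6) = 488117*(428551 + I*√6) = 209183028467 + 488117*I*√6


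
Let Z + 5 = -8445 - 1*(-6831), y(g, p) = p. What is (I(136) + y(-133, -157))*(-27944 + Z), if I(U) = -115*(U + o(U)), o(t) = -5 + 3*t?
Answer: 1837103946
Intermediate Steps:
Z = -1619 (Z = -5 + (-8445 - 1*(-6831)) = -5 + (-8445 + 6831) = -5 - 1614 = -1619)
I(U) = 575 - 460*U (I(U) = -115*(U + (-5 + 3*U)) = -115*(-5 + 4*U) = 575 - 460*U)
(I(136) + y(-133, -157))*(-27944 + Z) = ((575 - 460*136) - 157)*(-27944 - 1619) = ((575 - 62560) - 157)*(-29563) = (-61985 - 157)*(-29563) = -62142*(-29563) = 1837103946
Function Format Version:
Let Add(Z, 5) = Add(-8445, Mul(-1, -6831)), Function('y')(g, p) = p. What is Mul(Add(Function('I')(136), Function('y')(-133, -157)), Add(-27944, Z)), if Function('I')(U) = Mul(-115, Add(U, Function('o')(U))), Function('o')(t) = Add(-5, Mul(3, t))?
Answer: 1837103946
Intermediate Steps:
Z = -1619 (Z = Add(-5, Add(-8445, Mul(-1, -6831))) = Add(-5, Add(-8445, 6831)) = Add(-5, -1614) = -1619)
Function('I')(U) = Add(575, Mul(-460, U)) (Function('I')(U) = Mul(-115, Add(U, Add(-5, Mul(3, U)))) = Mul(-115, Add(-5, Mul(4, U))) = Add(575, Mul(-460, U)))
Mul(Add(Function('I')(136), Function('y')(-133, -157)), Add(-27944, Z)) = Mul(Add(Add(575, Mul(-460, 136)), -157), Add(-27944, -1619)) = Mul(Add(Add(575, -62560), -157), -29563) = Mul(Add(-61985, -157), -29563) = Mul(-62142, -29563) = 1837103946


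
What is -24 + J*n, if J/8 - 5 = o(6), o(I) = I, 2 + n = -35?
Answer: -3280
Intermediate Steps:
n = -37 (n = -2 - 35 = -37)
J = 88 (J = 40 + 8*6 = 40 + 48 = 88)
-24 + J*n = -24 + 88*(-37) = -24 - 3256 = -3280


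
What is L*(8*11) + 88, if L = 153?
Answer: 13552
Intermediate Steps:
L*(8*11) + 88 = 153*(8*11) + 88 = 153*88 + 88 = 13464 + 88 = 13552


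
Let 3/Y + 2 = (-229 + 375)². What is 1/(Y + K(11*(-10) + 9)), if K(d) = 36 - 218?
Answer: -21314/3879145 ≈ -0.0054945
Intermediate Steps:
K(d) = -182
Y = 3/21314 (Y = 3/(-2 + (-229 + 375)²) = 3/(-2 + 146²) = 3/(-2 + 21316) = 3/21314 ≈ 0.00014075)
1/(Y + K(11*(-10) + 9)) = 1/(3/21314 - 182) = 1/(-3879145/21314) = -21314/3879145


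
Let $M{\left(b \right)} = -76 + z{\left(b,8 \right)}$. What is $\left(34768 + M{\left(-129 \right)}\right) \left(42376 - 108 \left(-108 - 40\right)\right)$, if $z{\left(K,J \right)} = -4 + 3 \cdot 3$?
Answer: $2024916920$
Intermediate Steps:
$z{\left(K,J \right)} = 5$ ($z{\left(K,J \right)} = -4 + 9 = 5$)
$M{\left(b \right)} = -71$ ($M{\left(b \right)} = -76 + 5 = -71$)
$\left(34768 + M{\left(-129 \right)}\right) \left(42376 - 108 \left(-108 - 40\right)\right) = \left(34768 - 71\right) \left(42376 - 108 \left(-108 - 40\right)\right) = 34697 \left(42376 - -15984\right) = 34697 \left(42376 + 15984\right) = 34697 \cdot 58360 = 2024916920$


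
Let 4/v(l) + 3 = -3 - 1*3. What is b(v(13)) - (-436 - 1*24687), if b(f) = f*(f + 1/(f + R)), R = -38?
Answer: 352051529/14013 ≈ 25123.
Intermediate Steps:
v(l) = -4/9 (v(l) = 4/(-3 + (-3 - 1*3)) = 4/(-3 + (-3 - 3)) = 4/(-3 - 6) = 4/(-9) = 4*(-⅑) = -4/9)
b(f) = f*(f + 1/(-38 + f)) (b(f) = f*(f + 1/(f - 38)) = f*(f + 1/(-38 + f)))
b(v(13)) - (-436 - 1*24687) = -4*(1 + (-4/9)² - 38*(-4/9))/(9*(-38 - 4/9)) - (-436 - 1*24687) = -4*(1 + 16/81 + 152/9)/(9*(-346/9)) - (-436 - 24687) = -4/9*(-9/346)*1465/81 - 1*(-25123) = 2930/14013 + 25123 = 352051529/14013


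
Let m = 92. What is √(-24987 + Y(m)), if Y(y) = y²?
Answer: I*√16523 ≈ 128.54*I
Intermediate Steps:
√(-24987 + Y(m)) = √(-24987 + 92²) = √(-24987 + 8464) = √(-16523) = I*√16523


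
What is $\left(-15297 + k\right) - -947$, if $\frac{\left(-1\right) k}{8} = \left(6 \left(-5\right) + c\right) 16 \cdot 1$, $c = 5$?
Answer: $-11150$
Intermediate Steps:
$k = 3200$ ($k = - 8 \left(6 \left(-5\right) + 5\right) 16 \cdot 1 = - 8 \left(-30 + 5\right) 16 \cdot 1 = - 8 \left(-25\right) 16 \cdot 1 = - 8 \left(\left(-400\right) 1\right) = \left(-8\right) \left(-400\right) = 3200$)
$\left(-15297 + k\right) - -947 = \left(-15297 + 3200\right) - -947 = -12097 + \left(-10362 + 11309\right) = -12097 + 947 = -11150$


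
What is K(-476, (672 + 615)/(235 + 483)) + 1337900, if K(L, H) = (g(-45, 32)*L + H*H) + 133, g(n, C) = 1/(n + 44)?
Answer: 690035170085/515524 ≈ 1.3385e+6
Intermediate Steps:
g(n, C) = 1/(44 + n)
K(L, H) = 133 + H² - L (K(L, H) = (L/(44 - 45) + H*H) + 133 = (L/(-1) + H²) + 133 = (-L + H²) + 133 = (H² - L) + 133 = 133 + H² - L)
K(-476, (672 + 615)/(235 + 483)) + 1337900 = (133 + ((672 + 615)/(235 + 483))² - 1*(-476)) + 1337900 = (133 + (1287/718)² + 476) + 1337900 = (133 + 1656369/515524 + 476) + 1337900 = 315610485/515524 + 1337900 = 690035170085/515524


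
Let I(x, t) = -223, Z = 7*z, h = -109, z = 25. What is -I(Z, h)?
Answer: 223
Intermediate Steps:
Z = 175 (Z = 7*25 = 175)
-I(Z, h) = -1*(-223) = 223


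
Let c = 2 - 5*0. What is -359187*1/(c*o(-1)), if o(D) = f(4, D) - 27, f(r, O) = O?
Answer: 359187/56 ≈ 6414.1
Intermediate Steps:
c = 2 (c = 2 - 1*0 = 2 + 0 = 2)
o(D) = -27 + D (o(D) = D - 27 = -27 + D)
-359187*1/(c*o(-1)) = -359187*1/(2*(-27 - 1)) = -359187/((-28*2)) = -359187/(-56) = -359187*(-1/56) = 359187/56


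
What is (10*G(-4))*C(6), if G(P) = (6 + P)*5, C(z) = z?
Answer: 600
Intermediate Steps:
G(P) = 30 + 5*P
(10*G(-4))*C(6) = (10*(30 + 5*(-4)))*6 = (10*(30 - 20))*6 = (10*10)*6 = 100*6 = 600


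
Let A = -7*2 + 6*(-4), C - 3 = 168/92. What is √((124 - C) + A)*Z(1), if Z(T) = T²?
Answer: √42941/23 ≈ 9.0097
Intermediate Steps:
C = 111/23 (C = 3 + 168/92 = 3 + 168*(1/92) = 3 + 42/23 = 111/23 ≈ 4.8261)
A = -38 (A = -14 - 24 = -38)
√((124 - C) + A)*Z(1) = √((124 - 1*111/23) - 38)*1² = √((124 - 111/23) - 38)*1 = √(2741/23 - 38)*1 = √(1867/23)*1 = (√42941/23)*1 = √42941/23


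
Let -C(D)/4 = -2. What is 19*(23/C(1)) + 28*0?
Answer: 437/8 ≈ 54.625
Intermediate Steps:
C(D) = 8 (C(D) = -4*(-2) = 8)
19*(23/C(1)) + 28*0 = 19*(23/8) + 28*0 = 19*(23*(1/8)) + 0 = 19*(23/8) + 0 = 437/8 + 0 = 437/8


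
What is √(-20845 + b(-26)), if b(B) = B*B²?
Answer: 3*I*√4269 ≈ 196.01*I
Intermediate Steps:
b(B) = B³
√(-20845 + b(-26)) = √(-20845 + (-26)³) = √(-20845 - 17576) = √(-38421) = 3*I*√4269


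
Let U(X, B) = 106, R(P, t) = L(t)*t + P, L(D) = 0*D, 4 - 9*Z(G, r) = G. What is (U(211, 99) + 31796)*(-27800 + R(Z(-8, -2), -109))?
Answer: -886833064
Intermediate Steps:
Z(G, r) = 4/9 - G/9
L(D) = 0
R(P, t) = P (R(P, t) = 0*t + P = 0 + P = P)
(U(211, 99) + 31796)*(-27800 + R(Z(-8, -2), -109)) = (106 + 31796)*(-27800 + (4/9 - 1/9*(-8))) = 31902*(-27800 + (4/9 + 8/9)) = 31902*(-27800 + 4/3) = 31902*(-83396/3) = -886833064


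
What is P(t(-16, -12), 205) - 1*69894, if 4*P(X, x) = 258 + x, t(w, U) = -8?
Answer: -279113/4 ≈ -69778.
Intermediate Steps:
P(X, x) = 129/2 + x/4 (P(X, x) = (258 + x)/4 = 129/2 + x/4)
P(t(-16, -12), 205) - 1*69894 = (129/2 + (1/4)*205) - 1*69894 = (129/2 + 205/4) - 69894 = 463/4 - 69894 = -279113/4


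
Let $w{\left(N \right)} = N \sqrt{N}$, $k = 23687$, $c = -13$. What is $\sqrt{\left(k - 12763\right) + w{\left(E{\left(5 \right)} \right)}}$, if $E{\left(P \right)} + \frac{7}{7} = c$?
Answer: $\sqrt{10924 - 14 i \sqrt{14}} \approx 104.52 - 0.2506 i$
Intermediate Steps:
$E{\left(P \right)} = -14$ ($E{\left(P \right)} = -1 - 13 = -14$)
$w{\left(N \right)} = N^{\frac{3}{2}}$
$\sqrt{\left(k - 12763\right) + w{\left(E{\left(5 \right)} \right)}} = \sqrt{\left(23687 - 12763\right) + \left(-14\right)^{\frac{3}{2}}} = \sqrt{\left(23687 - 12763\right) - 14 i \sqrt{14}} = \sqrt{10924 - 14 i \sqrt{14}}$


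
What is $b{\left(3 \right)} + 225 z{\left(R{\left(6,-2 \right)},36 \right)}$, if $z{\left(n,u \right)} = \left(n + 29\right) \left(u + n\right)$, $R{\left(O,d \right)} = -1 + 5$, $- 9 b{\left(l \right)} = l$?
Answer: $\frac{890999}{3} \approx 2.97 \cdot 10^{5}$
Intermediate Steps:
$b{\left(l \right)} = - \frac{l}{9}$
$R{\left(O,d \right)} = 4$
$z{\left(n,u \right)} = \left(29 + n\right) \left(n + u\right)$
$b{\left(3 \right)} + 225 z{\left(R{\left(6,-2 \right)},36 \right)} = \left(- \frac{1}{9}\right) 3 + 225 \left(4^{2} + 29 \cdot 4 + 29 \cdot 36 + 4 \cdot 36\right) = - \frac{1}{3} + 225 \left(16 + 116 + 1044 + 144\right) = - \frac{1}{3} + 225 \cdot 1320 = - \frac{1}{3} + 297000 = \frac{890999}{3}$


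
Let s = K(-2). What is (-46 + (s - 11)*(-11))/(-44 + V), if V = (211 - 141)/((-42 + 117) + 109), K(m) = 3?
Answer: -3864/4013 ≈ -0.96287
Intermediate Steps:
s = 3
V = 35/92 (V = 70/(75 + 109) = 70/184 = 70*(1/184) = 35/92 ≈ 0.38043)
(-46 + (s - 11)*(-11))/(-44 + V) = (-46 + (3 - 11)*(-11))/(-44 + 35/92) = (-46 - 8*(-11))/(-4013/92) = (-46 + 88)*(-92/4013) = 42*(-92/4013) = -3864/4013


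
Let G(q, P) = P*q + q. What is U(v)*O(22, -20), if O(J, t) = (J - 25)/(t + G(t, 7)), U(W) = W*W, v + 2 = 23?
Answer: 147/20 ≈ 7.3500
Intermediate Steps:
v = 21 (v = -2 + 23 = 21)
U(W) = W²
G(q, P) = q + P*q
O(J, t) = (-25 + J)/(9*t) (O(J, t) = (J - 25)/(t + t*(1 + 7)) = (-25 + J)/(t + t*8) = (-25 + J)/(t + 8*t) = (-25 + J)/((9*t)) = (-25 + J)*(1/(9*t)) = (-25 + J)/(9*t))
U(v)*O(22, -20) = 21²*((⅑)*(-25 + 22)/(-20)) = 441*((⅑)*(-1/20)*(-3)) = 441*(1/60) = 147/20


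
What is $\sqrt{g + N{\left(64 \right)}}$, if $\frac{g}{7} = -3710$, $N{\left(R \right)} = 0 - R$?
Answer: $i \sqrt{26034} \approx 161.35 i$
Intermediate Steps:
$N{\left(R \right)} = - R$
$g = -25970$ ($g = 7 \left(-3710\right) = -25970$)
$\sqrt{g + N{\left(64 \right)}} = \sqrt{-25970 - 64} = \sqrt{-26034} = i \sqrt{26034}$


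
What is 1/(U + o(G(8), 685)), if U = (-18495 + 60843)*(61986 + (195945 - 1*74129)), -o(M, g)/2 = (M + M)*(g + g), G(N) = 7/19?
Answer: 19/147889256464 ≈ 1.2847e-10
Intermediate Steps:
G(N) = 7/19 (G(N) = 7*(1/19) = 7/19)
o(M, g) = -8*M*g (o(M, g) = -2*(M + M)*(g + g) = -2*2*M*2*g = -8*M*g)
U = 7783647096 (U = 42348*(61986 + (195945 - 74129)) = 42348*(61986 + 121816) = 42348*183802 = 7783647096)
1/(U + o(G(8), 685)) = 1/(7783647096 - 8*7/19*685) = 1/(7783647096 - 38360/19) = 1/(147889256464/19) = 19/147889256464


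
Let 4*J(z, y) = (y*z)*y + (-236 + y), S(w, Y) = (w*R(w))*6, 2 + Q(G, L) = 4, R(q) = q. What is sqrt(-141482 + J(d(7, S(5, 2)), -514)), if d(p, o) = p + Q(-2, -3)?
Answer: sqrt(1811086)/2 ≈ 672.88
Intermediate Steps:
Q(G, L) = 2 (Q(G, L) = -2 + 4 = 2)
S(w, Y) = 6*w**2 (S(w, Y) = (w*w)*6 = w**2*6 = 6*w**2)
d(p, o) = 2 + p (d(p, o) = p + 2 = 2 + p)
J(z, y) = -59 + y/4 + z*y**2/4 (J(z, y) = ((y*z)*y + (-236 + y))/4 = (z*y**2 + (-236 + y))/4 = (-236 + y + z*y**2)/4 = -59 + y/4 + z*y**2/4)
sqrt(-141482 + J(d(7, S(5, 2)), -514)) = sqrt(-141482 + (-59 + (1/4)*(-514) + (1/4)*(2 + 7)*(-514)**2)) = sqrt(-141482 + (-59 - 257/2 + (1/4)*9*264196)) = sqrt(-141482 + (-59 - 257/2 + 594441)) = sqrt(-141482 + 1188507/2) = sqrt(905543/2) = sqrt(1811086)/2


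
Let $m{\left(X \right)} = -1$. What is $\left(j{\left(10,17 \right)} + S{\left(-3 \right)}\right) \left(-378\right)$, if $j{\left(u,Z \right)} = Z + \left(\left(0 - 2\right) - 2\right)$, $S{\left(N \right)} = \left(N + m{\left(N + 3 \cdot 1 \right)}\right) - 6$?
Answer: $-1134$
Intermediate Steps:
$S{\left(N \right)} = -7 + N$ ($S{\left(N \right)} = \left(N - 1\right) - 6 = \left(-1 + N\right) - 6 = -7 + N$)
$j{\left(u,Z \right)} = -4 + Z$ ($j{\left(u,Z \right)} = Z - 4 = -4 + Z$)
$\left(j{\left(10,17 \right)} + S{\left(-3 \right)}\right) \left(-378\right) = \left(\left(-4 + 17\right) - 10\right) \left(-378\right) = \left(13 - 10\right) \left(-378\right) = 3 \left(-378\right) = -1134$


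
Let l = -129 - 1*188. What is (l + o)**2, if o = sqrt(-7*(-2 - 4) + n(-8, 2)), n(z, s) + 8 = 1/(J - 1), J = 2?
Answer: (317 - sqrt(35))**2 ≈ 96773.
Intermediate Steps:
n(z, s) = -7 (n(z, s) = -8 + 1/(2 - 1) = -8 + 1/1 = -8 + 1 = -7)
l = -317 (l = -129 - 188 = -317)
o = sqrt(35) (o = sqrt(-7*(-2 - 4) - 7) = sqrt(-7*(-6) - 7) = sqrt(42 - 7) = sqrt(35) ≈ 5.9161)
(l + o)**2 = (-317 + sqrt(35))**2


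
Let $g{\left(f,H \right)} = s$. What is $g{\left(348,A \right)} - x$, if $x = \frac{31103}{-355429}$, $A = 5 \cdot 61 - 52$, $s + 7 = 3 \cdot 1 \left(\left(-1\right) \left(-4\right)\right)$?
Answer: $\frac{1808248}{355429} \approx 5.0875$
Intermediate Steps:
$s = 5$ ($s = -7 + 3 \cdot 1 \left(\left(-1\right) \left(-4\right)\right) = -7 + 3 \cdot 4 = -7 + 12 = 5$)
$A = 253$ ($A = 305 - 52 = 253$)
$g{\left(f,H \right)} = 5$
$x = - \frac{31103}{355429}$ ($x = 31103 \left(- \frac{1}{355429}\right) = - \frac{31103}{355429} \approx -0.087508$)
$g{\left(348,A \right)} - x = 5 - - \frac{31103}{355429} = 5 + \frac{31103}{355429} = \frac{1808248}{355429}$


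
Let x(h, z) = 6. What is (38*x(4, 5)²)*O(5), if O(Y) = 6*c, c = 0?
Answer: 0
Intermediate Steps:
O(Y) = 0 (O(Y) = 6*0 = 0)
(38*x(4, 5)²)*O(5) = (38*6²)*0 = (38*36)*0 = 1368*0 = 0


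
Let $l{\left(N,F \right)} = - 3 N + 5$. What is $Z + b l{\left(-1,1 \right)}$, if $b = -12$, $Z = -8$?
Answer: $-104$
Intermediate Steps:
$l{\left(N,F \right)} = 5 - 3 N$
$Z + b l{\left(-1,1 \right)} = -8 - 12 \left(5 - -3\right) = -8 - 12 \left(5 + 3\right) = -8 - 96 = -104$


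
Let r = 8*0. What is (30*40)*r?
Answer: 0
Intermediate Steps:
r = 0
(30*40)*r = (30*40)*0 = 1200*0 = 0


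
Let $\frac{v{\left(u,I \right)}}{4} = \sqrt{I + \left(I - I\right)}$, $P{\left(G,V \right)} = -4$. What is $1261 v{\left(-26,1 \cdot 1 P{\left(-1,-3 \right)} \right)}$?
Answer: $10088 i \approx 10088.0 i$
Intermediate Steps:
$v{\left(u,I \right)} = 4 \sqrt{I}$ ($v{\left(u,I \right)} = 4 \sqrt{I + \left(I - I\right)} = 4 \sqrt{I + 0} = 4 \sqrt{I}$)
$1261 v{\left(-26,1 \cdot 1 P{\left(-1,-3 \right)} \right)} = 1261 \cdot 4 \sqrt{1 \cdot 1 \left(-4\right)} = 1261 \cdot 4 \sqrt{1 \left(-4\right)} = 1261 \cdot 4 \sqrt{-4} = 1261 \cdot 4 \cdot 2 i = 1261 \cdot 8 i = 10088 i$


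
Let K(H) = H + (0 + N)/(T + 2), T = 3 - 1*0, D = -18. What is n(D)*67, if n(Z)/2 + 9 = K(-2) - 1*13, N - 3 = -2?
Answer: -15946/5 ≈ -3189.2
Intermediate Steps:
T = 3 (T = 3 + 0 = 3)
N = 1 (N = 3 - 2 = 1)
K(H) = 1/5 + H (K(H) = H + (0 + 1)/(3 + 2) = H + 1/5 = 1/5 + H)
n(Z) = -238/5 (n(Z) = -18 + 2*((1/5 - 2) - 1*13) = -18 + 2*(-9/5 - 13) = -18 + 2*(-74/5) = -18 - 148/5 = -238/5)
n(D)*67 = -238/5*67 = -15946/5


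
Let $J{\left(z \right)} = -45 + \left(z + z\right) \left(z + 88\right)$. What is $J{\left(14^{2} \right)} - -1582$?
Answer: $112865$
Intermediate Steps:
$J{\left(z \right)} = -45 + 2 z \left(88 + z\right)$
$J{\left(14^{2} \right)} - -1582 = \left(-45 + 2 \left(14^{2}\right)^{2} + 176 \cdot 14^{2}\right) - -1582 = \left(-45 + 2 \cdot 196^{2} + 176 \cdot 196\right) + 1582 = \left(-45 + 2 \cdot 38416 + 34496\right) + 1582 = \left(-45 + 76832 + 34496\right) + 1582 = 111283 + 1582 = 112865$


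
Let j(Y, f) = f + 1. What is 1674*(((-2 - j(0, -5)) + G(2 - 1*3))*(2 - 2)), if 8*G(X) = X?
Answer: 0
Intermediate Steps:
G(X) = X/8
j(Y, f) = 1 + f
1674*(((-2 - j(0, -5)) + G(2 - 1*3))*(2 - 2)) = 1674*(((-2 - (1 - 5)) + (2 - 1*3)/8)*(2 - 2)) = 1674*(((-2 - 1*(-4)) + (2 - 3)/8)*0) = 1674*(((-2 + 4) + (⅛)*(-1))*0) = 1674*((2 - ⅛)*0) = 1674*((15/8)*0) = 1674*0 = 0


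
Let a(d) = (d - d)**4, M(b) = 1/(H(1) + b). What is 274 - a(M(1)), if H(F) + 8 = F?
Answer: 274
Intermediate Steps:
H(F) = -8 + F
M(b) = 1/(-7 + b) (M(b) = 1/((-8 + 1) + b) = 1/(-7 + b))
a(d) = 0 (a(d) = 0**4 = 0)
274 - a(M(1)) = 274 - 1*0 = 274 + 0 = 274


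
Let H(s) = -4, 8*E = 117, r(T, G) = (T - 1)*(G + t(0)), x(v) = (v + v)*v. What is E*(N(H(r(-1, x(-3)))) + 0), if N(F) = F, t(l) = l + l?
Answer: -117/2 ≈ -58.500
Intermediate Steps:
t(l) = 2*l
x(v) = 2*v**2 (x(v) = (2*v)*v = 2*v**2)
r(T, G) = G*(-1 + T) (r(T, G) = (T - 1)*(G + 2*0) = (-1 + T)*(G + 0) = (-1 + T)*G = G*(-1 + T))
E = 117/8 (E = (1/8)*117 = 117/8 ≈ 14.625)
E*(N(H(r(-1, x(-3)))) + 0) = 117*(-4 + 0)/8 = (117/8)*(-4) = -117/2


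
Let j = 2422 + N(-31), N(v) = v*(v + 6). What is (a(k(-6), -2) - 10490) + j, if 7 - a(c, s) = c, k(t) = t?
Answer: -7280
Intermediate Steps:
N(v) = v*(6 + v)
a(c, s) = 7 - c
j = 3197 (j = 2422 - 31*(6 - 31) = 2422 - 31*(-25) = 2422 + 775 = 3197)
(a(k(-6), -2) - 10490) + j = ((7 - 1*(-6)) - 10490) + 3197 = ((7 + 6) - 10490) + 3197 = (13 - 10490) + 3197 = -10477 + 3197 = -7280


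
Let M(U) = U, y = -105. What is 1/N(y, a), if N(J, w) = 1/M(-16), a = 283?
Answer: -16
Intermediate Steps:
N(J, w) = -1/16 (N(J, w) = 1/(-16) = -1/16)
1/N(y, a) = 1/(-1/16) = -16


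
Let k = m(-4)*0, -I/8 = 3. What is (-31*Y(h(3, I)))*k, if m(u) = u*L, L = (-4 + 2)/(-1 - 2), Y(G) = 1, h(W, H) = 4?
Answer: 0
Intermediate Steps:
I = -24 (I = -8*3 = -24)
L = ⅔ (L = -2/(-3) = -2*(-⅓) = ⅔ ≈ 0.66667)
m(u) = 2*u/3 (m(u) = u*(⅔) = 2*u/3)
k = 0 (k = ((⅔)*(-4))*0 = -8/3*0 = 0)
(-31*Y(h(3, I)))*k = -31*1*0 = -31*0 = 0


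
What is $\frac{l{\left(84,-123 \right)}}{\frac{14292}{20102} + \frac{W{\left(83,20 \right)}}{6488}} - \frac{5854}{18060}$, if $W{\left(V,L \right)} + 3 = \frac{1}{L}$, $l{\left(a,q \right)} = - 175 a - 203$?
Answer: $- \frac{175516630582638977}{8367847717530} \approx -20975.0$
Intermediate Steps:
$l{\left(a,q \right)} = -203 - 175 a$
$W{\left(V,L \right)} = -3 + \frac{1}{L}$
$\frac{l{\left(84,-123 \right)}}{\frac{14292}{20102} + \frac{W{\left(83,20 \right)}}{6488}} - \frac{5854}{18060} = \frac{-203 - 14700}{\frac{14292}{20102} + \frac{-3 + \frac{1}{20}}{6488}} - \frac{5854}{18060} = \frac{-203 - 14700}{14292 \cdot \frac{1}{20102} + \left(-3 + \frac{1}{20}\right) \frac{1}{6488}} - \frac{2927}{9030} = - \frac{14903}{\frac{7146}{10051} - \frac{59}{129760}} - \frac{2927}{9030} = - \frac{14903}{\frac{926671951}{1304217760}} - \frac{2927}{9030} = \left(-14903\right) \frac{1304217760}{926671951} - \frac{2927}{9030} = - \frac{19436757277280}{926671951} - \frac{2927}{9030} = - \frac{175516630582638977}{8367847717530}$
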